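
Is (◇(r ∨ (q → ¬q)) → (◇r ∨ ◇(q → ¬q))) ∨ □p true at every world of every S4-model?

Valid in S4

Tableau for the negation ¬((◇(r ∨ (q → ¬q)) → (◇r ∨ ◇(q → ¬q))) ∨ □p):
1. ¬((◇(r ∨ (q → ¬q)) → (◇r ∨ ◇(q → ¬q))) ∨ □p), w0
2. ¬(◇(r ∨ (q → ¬q)) → (◇r ∨ ◇(q → ¬q))), w0   [¬∨-rule on 1]
3. ¬□p, w0   [¬∨-rule on 1]
4. ◇(r ∨ (q → ¬q)), w0   [¬→-rule on 2]
5. ¬(◇r ∨ ◇(q → ¬q)), w0   [¬→-rule on 2]
6. ¬◇r, w0   [¬∨-rule on 5]
7. ¬◇(q → ¬q), w0   [¬∨-rule on 5]
8. ¬r, w0   [¬◇-rule on 6 via w0Rw0]
9. ¬(q → ¬q), w0   [¬◇-rule on 7 via w0Rw0]
10. q, w0   [¬→-rule on 9]
11. ¬p, w1   [¬□-rule on 3: fresh world w1, w0Rw1]
12. ¬r, w1   [¬◇-rule on 6 via w0Rw1]
13. ¬(q → ¬q), w1   [¬◇-rule on 7 via w0Rw1]
14. q, w1   [¬→-rule on 13]
15. r ∨ (q → ¬q), w2   [◇-rule on 4: fresh world w2, w0Rw2]
16. ¬r, w2   [¬◇-rule on 6 via w0Rw2]
17. ¬(q → ¬q), w2   [¬◇-rule on 7 via w0Rw2]
18. q, w2   [¬→-rule on 17]
19. q → ¬q, w2   [∨-rule on 15 (branches; this branch)]
20. ¬q, w2   [→-rule on 19 (branches; this branch)]
Accessibility: w0Rw0, w0Rw1, w0Rw2, w1Rw1, w2Rw2
Branch closes: q and ¬q both at w2.
All branches of the negation close; one closing branch shown above.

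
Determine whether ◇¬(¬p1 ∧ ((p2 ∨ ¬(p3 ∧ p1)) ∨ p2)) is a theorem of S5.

Invalid (countermodel exists)

Tableau for the negation ¬◇¬(¬p1 ∧ ((p2 ∨ ¬(p3 ∧ p1)) ∨ p2)):
1. ¬◇¬(¬p1 ∧ ((p2 ∨ ¬(p3 ∧ p1)) ∨ p2)), u
2. ¬p1 ∧ ((p2 ∨ ¬(p3 ∧ p1)) ∨ p2), u   [¬◇-rule on 1 via uRu]
3. ¬p1, u   [∧-rule on 2]
4. (p2 ∨ ¬(p3 ∧ p1)) ∨ p2, u   [∧-rule on 2]
5. p2, u   [∨-rule on 4 (branches; this branch)]
Accessibility: uRu
The negation has an open branch (countermodel exists).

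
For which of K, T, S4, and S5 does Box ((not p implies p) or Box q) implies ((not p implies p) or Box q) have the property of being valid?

T-tableau for the negation not (Box ((not p implies p) or Box q) implies ((not p implies p) or Box q)):
1. not (Box ((not p implies p) or Box q) implies ((not p implies p) or Box q)), 0
2. Box ((not p implies p) or Box q), 0
3. not ((not p implies p) or Box q), 0
4. not (not p implies p), 0
5. not Box q, 0
6. not p, 0
7. (not p implies p) or Box q, 0
8. Box q, 0
9. q, 0
10. not q, 1
11. (not p implies p) or Box q, 1
12. q, 1
Accessibility: 0R0, 0R1, 1R1
Branch closes: q and not q both at 1.
Every branch closes (one shown): valid in T, hence also in S4, S5 (every theorem of T is a theorem of S4 and S5).
K-tableau for the negation not (Box ((not p implies p) or Box q) implies ((not p implies p) or Box q)):
1. not (Box ((not p implies p) or Box q) implies ((not p implies p) or Box q)), 0
2. Box ((not p implies p) or Box q), 0
3. not ((not p implies p) or Box q), 0
4. not (not p implies p), 0
5. not Box q, 0
6. not p, 0
7. not q, 1
8. (not p implies p) or Box q, 1
9. Box q, 1
Accessibility: 0R1
Complete open branch: countermodel on a K-frame, so not valid in K.

T, S4, S5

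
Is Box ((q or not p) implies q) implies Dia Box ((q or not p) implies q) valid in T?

Tableau for the negation not (Box ((q or not p) implies q) implies Dia Box ((q or not p) implies q)):
1. not (Box ((q or not p) implies q) implies Dia Box ((q or not p) implies q)), 0
2. Box ((q or not p) implies q), 0
3. not Dia Box ((q or not p) implies q), 0
4. (q or not p) implies q, 0
5. not Box ((q or not p) implies q), 0
6. not (q or not p), 0
7. not q, 0
8. p, 0
9. not ((q or not p) implies q), 1
10. q or not p, 1
11. not q, 1
12. (q or not p) implies q, 1
13. not Box ((q or not p) implies q), 1
14. not p, 1
15. not (q or not p), 1
16. p, 1
Accessibility: 0R0, 0R1, 1R1
Branch closes: p and not p both at 1.
Every branch of the negation's tableau closes; the branch above is one of them.

Yes, valid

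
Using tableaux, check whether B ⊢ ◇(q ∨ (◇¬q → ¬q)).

Valid in B

Tableau for the negation ¬◇(q ∨ (◇¬q → ¬q)):
1. ¬◇(q ∨ (◇¬q → ¬q)), u
2. ¬(q ∨ (◇¬q → ¬q)), u
3. ¬q, u
4. ¬(◇¬q → ¬q), u
5. ◇¬q, u
6. q, u
Accessibility: uRu
Branch closes: q and ¬q both at u.
Every branch of the negation's tableau closes; the branch above is one of them.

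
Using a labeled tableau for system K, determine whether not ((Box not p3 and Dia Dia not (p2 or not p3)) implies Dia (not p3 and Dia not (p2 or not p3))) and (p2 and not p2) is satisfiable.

1. not ((Box not p3 and Dia Dia not (p2 or not p3)) implies Dia (not p3 and Dia not (p2 or not p3))) and (p2 and not p2), 0
2. not ((Box not p3 and Dia Dia not (p2 or not p3)) implies Dia (not p3 and Dia not (p2 or not p3))), 0
3. p2 and not p2, 0
4. Box not p3 and Dia Dia not (p2 or not p3), 0
5. not Dia (not p3 and Dia not (p2 or not p3)), 0
6. p2, 0
7. not p2, 0
Branch closes: p2 and not p2 both at 0.
(One branch shown.) All branches close.

Unsatisfiable (every branch closes)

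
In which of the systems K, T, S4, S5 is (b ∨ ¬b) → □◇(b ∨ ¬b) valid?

T, S4, S5

T-tableau for the negation ¬((b ∨ ¬b) → □◇(b ∨ ¬b)):
1. ¬((b ∨ ¬b) → □◇(b ∨ ¬b)), u
2. b ∨ ¬b, u
3. ¬□◇(b ∨ ¬b), u
4. ¬b, u
5. ¬◇(b ∨ ¬b), v
6. ¬(b ∨ ¬b), v
7. ¬b, v
8. b, v
Accessibility: uRu, uRv, vRv
Branch closes: b and ¬b both at v.
Every branch closes (one shown): valid in T, hence also in S4, S5 (every theorem of T is a theorem of S4 and S5).
K-tableau for the negation ¬((b ∨ ¬b) → □◇(b ∨ ¬b)):
1. ¬((b ∨ ¬b) → □◇(b ∨ ¬b)), u
2. b ∨ ¬b, u
3. ¬□◇(b ∨ ¬b), u
4. ¬b, u
5. ¬◇(b ∨ ¬b), v
Accessibility: uRv
Complete open branch: countermodel on a K-frame, so not valid in K.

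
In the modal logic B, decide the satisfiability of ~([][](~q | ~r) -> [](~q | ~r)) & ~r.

1. ~([][](~q | ~r) -> [](~q | ~r)) & ~r, u
2. ~([][](~q | ~r) -> [](~q | ~r)), u
3. ~r, u
4. [][](~q | ~r), u
5. ~[](~q | ~r), u
6. [](~q | ~r), u
7. ~q | ~r, u
8. ~(~q | ~r), v
9. q, v
10. r, v
11. [](~q | ~r), v
12. ~q | ~r, v
13. ~r, v
Accessibility: uRu, uRv, vRu, vRv
Branch closes: r and ~r both at v.
(One branch shown.) All branches close.

Unsatisfiable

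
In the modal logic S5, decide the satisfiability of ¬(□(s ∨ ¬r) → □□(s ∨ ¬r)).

1. ¬(□(s ∨ ¬r) → □□(s ∨ ¬r)), u
2. □(s ∨ ¬r), u
3. ¬□□(s ∨ ¬r), u
4. s ∨ ¬r, u
5. ¬r, u
6. ¬□(s ∨ ¬r), v
7. s ∨ ¬r, v
8. ¬r, v
9. ¬(s ∨ ¬r), w
10. ¬s, w
11. r, w
12. s ∨ ¬r, w
13. ¬r, w
Accessibility: uRu, uRv, uRw, vRu, vRv, vRw, wRu, wRv, wRw
Branch closes: r and ¬r both at w.
(One branch shown.) All branches close.

Unsatisfiable (every branch closes)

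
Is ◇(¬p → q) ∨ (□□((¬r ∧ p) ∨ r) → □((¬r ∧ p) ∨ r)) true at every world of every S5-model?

Valid in S5

Tableau for the negation ¬(◇(¬p → q) ∨ (□□((¬r ∧ p) ∨ r) → □((¬r ∧ p) ∨ r))):
1. ¬(◇(¬p → q) ∨ (□□((¬r ∧ p) ∨ r) → □((¬r ∧ p) ∨ r))), w0
2. ¬◇(¬p → q), w0
3. ¬(□□((¬r ∧ p) ∨ r) → □((¬r ∧ p) ∨ r)), w0
4. □□((¬r ∧ p) ∨ r), w0
5. ¬□((¬r ∧ p) ∨ r), w0
6. ¬(¬p → q), w0
7. ¬p, w0
8. ¬q, w0
9. □((¬r ∧ p) ∨ r), w0
10. (¬r ∧ p) ∨ r, w0
11. r, w0
12. ¬((¬r ∧ p) ∨ r), w1
13. ¬(¬r ∧ p), w1
14. ¬r, w1
15. ¬(¬p → q), w1
16. ¬p, w1
17. ¬q, w1
18. □((¬r ∧ p) ∨ r), w1
19. (¬r ∧ p) ∨ r, w1
20. ¬r ∧ p, w1
21. p, w1
Accessibility: w0Rw0, w0Rw1, w1Rw0, w1Rw1
Branch closes: p and ¬p both at w1.
All branches of the negation close; one closing branch shown above.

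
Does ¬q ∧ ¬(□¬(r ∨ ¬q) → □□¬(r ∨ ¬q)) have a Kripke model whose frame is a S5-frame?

1. ¬q ∧ ¬(□¬(r ∨ ¬q) → □□¬(r ∨ ¬q)), u
2. ¬q, u   [∧-rule on 1]
3. ¬(□¬(r ∨ ¬q) → □□¬(r ∨ ¬q)), u   [∧-rule on 1]
4. □¬(r ∨ ¬q), u   [¬→-rule on 3]
5. ¬□□¬(r ∨ ¬q), u   [¬→-rule on 3]
6. ¬(r ∨ ¬q), u   [□-rule on 4 via uRu]
7. ¬r, u   [¬∨-rule on 6]
8. q, u   [¬∨-rule on 6]
Accessibility: uRu
Branch closes: q and ¬q both at u.
All branches of the tableau close; one closing branch shown above.

Unsatisfiable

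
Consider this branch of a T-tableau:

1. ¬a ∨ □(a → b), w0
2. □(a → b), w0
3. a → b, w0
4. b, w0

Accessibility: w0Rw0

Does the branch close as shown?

There is no literal clash: for every atom and world, at most one sign appears.

No, open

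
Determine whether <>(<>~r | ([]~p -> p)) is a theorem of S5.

Not valid

Tableau for the negation ~<>(<>~r | ([]~p -> p)):
1. ~<>(<>~r | ([]~p -> p)), u
2. ~(<>~r | ([]~p -> p)), u   [~<>-rule on 1 via uRu]
3. ~<>~r, u   [~|-rule on 2]
4. ~([]~p -> p), u   [~|-rule on 2]
5. []~p, u   [~->-rule on 4]
6. ~p, u   [~->-rule on 4]
7. r, u   [~<>-rule on 3 via uRu]
Accessibility: uRu
The negation has an open branch (countermodel exists).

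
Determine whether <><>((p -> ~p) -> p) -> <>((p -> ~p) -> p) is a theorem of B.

Tableau for the negation ~(<><>((p -> ~p) -> p) -> <>((p -> ~p) -> p)):
1. ~(<><>((p -> ~p) -> p) -> <>((p -> ~p) -> p)), w0
2. <><>((p -> ~p) -> p), w0
3. ~<>((p -> ~p) -> p), w0
4. ~((p -> ~p) -> p), w0
5. p -> ~p, w0
6. ~p, w0
7. <>((p -> ~p) -> p), w1
8. ~((p -> ~p) -> p), w1
9. p -> ~p, w1
10. ~p, w1
11. (p -> ~p) -> p, w2
12. p, w2
Accessibility: w0Rw0, w0Rw1, w1Rw0, w1Rw1, w1Rw2, w2Rw1, w2Rw2
The negation has an open branch (countermodel exists).

Not valid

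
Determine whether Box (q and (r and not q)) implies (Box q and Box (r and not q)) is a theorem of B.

Valid

Tableau for the negation not (Box (q and (r and not q)) implies (Box q and Box (r and not q))):
1. not (Box (q and (r and not q)) implies (Box q and Box (r and not q))), w0
2. Box (q and (r and not q)), w0
3. not (Box q and Box (r and not q)), w0
4. q and (r and not q), w0
5. q, w0
6. r and not q, w0
7. r, w0
8. not q, w0
Accessibility: w0Rw0
Branch closes: q and not q both at w0.
Every branch of the negation's tableau closes; the branch above is one of them.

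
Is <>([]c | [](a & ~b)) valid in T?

Not valid

Tableau for the negation ~<>([]c | [](a & ~b)):
1. ~<>([]c | [](a & ~b)), u
2. ~([]c | [](a & ~b)), u   [~<>-rule on 1 via uRu]
3. ~[]c, u   [~|-rule on 2]
4. ~[](a & ~b), u   [~|-rule on 2]
5. ~c, v   [~[]-rule on 3: fresh world v, uRv]
6. ~([]c | [](a & ~b)), v   [~<>-rule on 1 via uRv]
7. ~[]c, v   [~|-rule on 6]
8. ~[](a & ~b), v   [~|-rule on 6]
9. ~(a & ~b), w   [~[]-rule on 4: fresh world w, uRw]
10. ~([]c | [](a & ~b)), w   [~<>-rule on 1 via uRw]
11. ~[]c, w   [~|-rule on 10]
12. ~[](a & ~b), w   [~|-rule on 10]
13. b, w   [~&-rule on 9 (branches; this branch)]
14. ~c, x   [~[]-rule on 7: fresh world x, vRx]
15. ~(a & ~b), y   [~[]-rule on 8: fresh world y, vRy]
16. b, y   [~&-rule on 15 (branches; this branch)]
17. ~c, z   [~[]-rule on 11: fresh world z, wRz]
18. ~(a & ~b), w6   [~[]-rule on 12: fresh world w6, wRw6]
19. b, w6   [~&-rule on 18 (branches; this branch)]
Accessibility: uRu, uRv, uRw, vRv, vRx, vRy, wRw, wRz, wRw6, xRx, yRy, zRz, w6Rw6
The negation has an open branch (countermodel exists).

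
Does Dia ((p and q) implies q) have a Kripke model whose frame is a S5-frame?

Yes, satisfiable

1. Dia ((p and q) implies q), 0
2. (p and q) implies q, 1
3. q, 1
Accessibility: 0R0, 0R1, 1R0, 1R1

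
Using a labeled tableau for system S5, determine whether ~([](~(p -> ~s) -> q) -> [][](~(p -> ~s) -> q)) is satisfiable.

Unsatisfiable

1. ~([](~(p -> ~s) -> q) -> [][](~(p -> ~s) -> q)), w0
2. [](~(p -> ~s) -> q), w0
3. ~[][](~(p -> ~s) -> q), w0
4. ~(p -> ~s) -> q, w0
5. p -> ~s, w0
6. ~s, w0
7. ~[](~(p -> ~s) -> q), w1
8. ~(p -> ~s) -> q, w1
9. p -> ~s, w1
10. ~s, w1
11. ~(~(p -> ~s) -> q), w2
12. ~(p -> ~s), w2
13. ~q, w2
14. p, w2
15. s, w2
16. ~(p -> ~s) -> q, w2
17. p -> ~s, w2
18. ~s, w2
Accessibility: w0Rw0, w0Rw1, w0Rw2, w1Rw0, w1Rw1, w1Rw2, w2Rw0, w2Rw1, w2Rw2
Branch closes: s and ~s both at w2.
Every branch closes; the branch above is one of them.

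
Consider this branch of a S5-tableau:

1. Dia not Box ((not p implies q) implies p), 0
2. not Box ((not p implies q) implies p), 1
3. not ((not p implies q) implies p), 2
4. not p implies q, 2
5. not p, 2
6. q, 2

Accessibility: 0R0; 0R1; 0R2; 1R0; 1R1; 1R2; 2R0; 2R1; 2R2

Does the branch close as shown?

No world carries both an atom and its negation.

Open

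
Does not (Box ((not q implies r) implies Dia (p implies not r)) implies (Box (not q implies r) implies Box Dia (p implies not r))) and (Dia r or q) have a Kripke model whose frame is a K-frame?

1. not (Box ((not q implies r) implies Dia (p implies not r)) implies (Box (not q implies r) implies Box Dia (p implies not r))) and (Dia r or q), w0
2. not (Box ((not q implies r) implies Dia (p implies not r)) implies (Box (not q implies r) implies Box Dia (p implies not r))), w0
3. Dia r or q, w0
4. Box ((not q implies r) implies Dia (p implies not r)), w0
5. not (Box (not q implies r) implies Box Dia (p implies not r)), w0
6. Box (not q implies r), w0
7. not Box Dia (p implies not r), w0
8. Dia r, w0
9. not Dia (p implies not r), w1
10. (not q implies r) implies Dia (p implies not r), w1
11. not q implies r, w1
12. Dia (p implies not r), w1
13. r, w1
14. r, w2
15. (not q implies r) implies Dia (p implies not r), w2
16. not q implies r, w2
17. Dia (p implies not r), w2
18. p implies not r, w3
19. not (p implies not r), w3
20. p, w3
21. r, w3
22. not r, w3
Accessibility: w0Rw1, w0Rw2, w1Rw3
Branch closes: r and not r both at w3.
All branches of the tableau close; one closing branch shown above.

Unsatisfiable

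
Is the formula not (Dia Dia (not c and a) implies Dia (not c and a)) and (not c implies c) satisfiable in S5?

Unsatisfiable (every branch closes)

1. not (Dia Dia (not c and a) implies Dia (not c and a)) and (not c implies c), w0
2. not (Dia Dia (not c and a) implies Dia (not c and a)), w0
3. not c implies c, w0
4. Dia Dia (not c and a), w0
5. not Dia (not c and a), w0
6. not (not c and a), w0
7. c, w0
8. not a, w0
9. Dia (not c and a), w1
10. not (not c and a), w1
11. not a, w1
12. not c and a, w2
13. not c, w2
14. a, w2
15. not (not c and a), w2
16. not a, w2
Accessibility: w0Rw0, w0Rw1, w0Rw2, w1Rw0, w1Rw1, w1Rw2, w2Rw0, w2Rw1, w2Rw2
Branch closes: a and not a both at w2.
All branches of the tableau close; one closing branch shown above.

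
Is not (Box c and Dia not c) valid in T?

Tableau for the negation Box c and Dia not c:
1. Box c and Dia not c, 0
2. Box c, 0
3. Dia not c, 0
4. c, 0
5. not c, 1
6. c, 1
Accessibility: 0R0, 0R1, 1R1
Branch closes: c and not c both at 1.
Every branch of the negation's tableau closes; the branch above is one of them.

Valid in T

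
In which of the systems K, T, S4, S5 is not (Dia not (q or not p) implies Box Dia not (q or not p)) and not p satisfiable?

K, T, S4

S5-tableau for the formula:
1. not (Dia not (q or not p) implies Box Dia not (q or not p)) and not p, w0
2. not (Dia not (q or not p) implies Box Dia not (q or not p)), w0
3. not p, w0
4. Dia not (q or not p), w0
5. not Box Dia not (q or not p), w0
6. not (q or not p), w1
7. not q, w1
8. p, w1
9. not Dia not (q or not p), w2
10. q or not p, w0
11. q or not p, w1
12. q or not p, w2
13. not p, w1
Accessibility: w0Rw0, w0Rw1, w0Rw2, w1Rw0, w1Rw1, w1Rw2, w2Rw0, w2Rw1, w2Rw2
Branch closes: p and not p both at w1.
Every branch closes (one shown): unsatisfiable in S5.
S4-tableau for the formula:
1. not (Dia not (q or not p) implies Box Dia not (q or not p)) and not p, w0
2. not (Dia not (q or not p) implies Box Dia not (q or not p)), w0
3. not p, w0
4. Dia not (q or not p), w0
5. not Box Dia not (q or not p), w0
6. not (q or not p), w1
7. not q, w1
8. p, w1
9. not Dia not (q or not p), w2
10. q or not p, w2
11. not p, w2
Accessibility: w0Rw0, w0Rw1, w0Rw2, w1Rw1, w2Rw2
Complete open branch: satisfiable in S4, hence also in K, T (this S4-model is also a K-model and a T-model).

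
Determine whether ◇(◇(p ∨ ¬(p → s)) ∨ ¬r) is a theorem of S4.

Not valid

Tableau for the negation ¬◇(◇(p ∨ ¬(p → s)) ∨ ¬r):
1. ¬◇(◇(p ∨ ¬(p → s)) ∨ ¬r), w0
2. ¬(◇(p ∨ ¬(p → s)) ∨ ¬r), w0   [¬◇-rule on 1 via w0Rw0]
3. ¬◇(p ∨ ¬(p → s)), w0   [¬∨-rule on 2]
4. r, w0   [¬∨-rule on 2]
5. ¬(p ∨ ¬(p → s)), w0   [¬◇-rule on 3 via w0Rw0]
6. ¬p, w0   [¬∨-rule on 5]
7. p → s, w0   [¬∨-rule on 5]
8. s, w0   [→-rule on 7 (branches; this branch)]
Accessibility: w0Rw0
The negation has an open branch (countermodel exists).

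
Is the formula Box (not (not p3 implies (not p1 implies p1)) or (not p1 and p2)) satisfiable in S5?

Yes, satisfiable

1. Box (not (not p3 implies (not p1 implies p1)) or (not p1 and p2)), u
2. not (not p3 implies (not p1 implies p1)) or (not p1 and p2), u   [Box-rule on 1 via uRu]
3. not p1 and p2, u   [or-rule on 2 (branches; this branch)]
4. not p1, u   [and-rule on 3]
5. p2, u   [and-rule on 3]
Accessibility: uRu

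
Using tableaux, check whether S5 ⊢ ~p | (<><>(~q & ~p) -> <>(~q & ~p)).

Tableau for the negation ~(~p | (<><>(~q & ~p) -> <>(~q & ~p))):
1. ~(~p | (<><>(~q & ~p) -> <>(~q & ~p))), 0
2. p, 0
3. ~(<><>(~q & ~p) -> <>(~q & ~p)), 0
4. <><>(~q & ~p), 0
5. ~<>(~q & ~p), 0
6. ~(~q & ~p), 0
7. <>(~q & ~p), 1
8. ~(~q & ~p), 1
9. p, 1
10. ~q & ~p, 2
11. ~q, 2
12. ~p, 2
13. ~(~q & ~p), 2
14. p, 2
Accessibility: 0R0, 0R1, 0R2, 1R0, 1R1, 1R2, 2R0, 2R1, 2R2
Branch closes: p and ~p both at 2.
All branches of the negation close; one closing branch shown above.

Valid in S5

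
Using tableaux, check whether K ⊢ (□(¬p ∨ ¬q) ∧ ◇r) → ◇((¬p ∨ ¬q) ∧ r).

Tableau for the negation ¬((□(¬p ∨ ¬q) ∧ ◇r) → ◇((¬p ∨ ¬q) ∧ r)):
1. ¬((□(¬p ∨ ¬q) ∧ ◇r) → ◇((¬p ∨ ¬q) ∧ r)), u
2. □(¬p ∨ ¬q) ∧ ◇r, u
3. ¬◇((¬p ∨ ¬q) ∧ r), u
4. □(¬p ∨ ¬q), u
5. ◇r, u
6. r, v
7. ¬((¬p ∨ ¬q) ∧ r), v
8. ¬p ∨ ¬q, v
9. ¬(¬p ∨ ¬q), v
10. p, v
11. q, v
12. ¬q, v
Accessibility: uRv
Branch closes: q and ¬q both at v.
Every branch of the negation's tableau closes; the branch above is one of them.

Valid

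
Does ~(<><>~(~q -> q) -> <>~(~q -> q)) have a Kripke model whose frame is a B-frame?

Satisfiable (open branch found)

1. ~(<><>~(~q -> q) -> <>~(~q -> q)), u
2. <><>~(~q -> q), u   [~->-rule on 1]
3. ~<>~(~q -> q), u   [~->-rule on 1]
4. ~q -> q, u   [~<>-rule on 3 via uRu]
5. q, u   [->-rule on 4 (branches; this branch)]
6. <>~(~q -> q), v   [<>-rule on 2: fresh world v, uRv]
7. ~q -> q, v   [~<>-rule on 3 via uRv]
8. q, v   [->-rule on 7 (branches; this branch)]
9. ~(~q -> q), w   [<>-rule on 6: fresh world w, vRw]
10. ~q, w   [~->-rule on 9]
Accessibility: uRu, uRv, vRu, vRv, vRw, wRv, wRw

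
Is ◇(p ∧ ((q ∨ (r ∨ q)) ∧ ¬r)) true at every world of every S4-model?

No, not valid

Tableau for the negation ¬◇(p ∧ ((q ∨ (r ∨ q)) ∧ ¬r)):
1. ¬◇(p ∧ ((q ∨ (r ∨ q)) ∧ ¬r)), 0
2. ¬(p ∧ ((q ∨ (r ∨ q)) ∧ ¬r)), 0
3. ¬((q ∨ (r ∨ q)) ∧ ¬r), 0
4. r, 0
Accessibility: 0R0
The negation has an open branch (countermodel exists).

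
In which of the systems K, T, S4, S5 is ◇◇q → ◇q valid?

S4, S5

T-tableau for the negation ¬(◇◇q → ◇q):
1. ¬(◇◇q → ◇q), 0
2. ◇◇q, 0
3. ¬◇q, 0
4. ¬q, 0
5. ◇q, 1
6. ¬q, 1
7. q, 2
Accessibility: 0R0, 0R1, 1R1, 1R2, 2R2
Complete open branch: countermodel on a T-frame, so not valid in T, nor in K (the same frame is also a K-frame).
S4-tableau for the negation ¬(◇◇q → ◇q):
1. ¬(◇◇q → ◇q), 0
2. ◇◇q, 0
3. ¬◇q, 0
4. ¬q, 0
5. ◇q, 1
6. ¬q, 1
7. q, 2
8. ¬q, 2
Accessibility: 0R0, 0R1, 0R2, 1R1, 1R2, 2R2
Branch closes: q and ¬q both at 2.
Every branch closes (one shown): valid in S4, hence also in S5 (every theorem of S4 is a theorem of S5).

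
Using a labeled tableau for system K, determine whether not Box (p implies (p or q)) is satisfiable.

1. not Box (p implies (p or q)), w0
2. not (p implies (p or q)), w1
3. p, w1
4. not (p or q), w1
5. not p, w1
6. not q, w1
Accessibility: w0Rw1
Branch closes: p and not p both at w1.
Every branch closes; the branch above is one of them.

Unsatisfiable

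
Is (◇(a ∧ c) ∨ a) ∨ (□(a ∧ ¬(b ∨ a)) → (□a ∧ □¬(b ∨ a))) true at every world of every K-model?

Valid in K

Tableau for the negation ¬((◇(a ∧ c) ∨ a) ∨ (□(a ∧ ¬(b ∨ a)) → (□a ∧ □¬(b ∨ a)))):
1. ¬((◇(a ∧ c) ∨ a) ∨ (□(a ∧ ¬(b ∨ a)) → (□a ∧ □¬(b ∨ a)))), w0
2. ¬(◇(a ∧ c) ∨ a), w0   [¬∨-rule on 1]
3. ¬(□(a ∧ ¬(b ∨ a)) → (□a ∧ □¬(b ∨ a))), w0   [¬∨-rule on 1]
4. ¬◇(a ∧ c), w0   [¬∨-rule on 2]
5. ¬a, w0   [¬∨-rule on 2]
6. □(a ∧ ¬(b ∨ a)), w0   [¬→-rule on 3]
7. ¬(□a ∧ □¬(b ∨ a)), w0   [¬→-rule on 3]
8. ¬□¬(b ∨ a), w0   [¬∧-rule on 7 (branches; this branch)]
9. b ∨ a, w1   [¬□-rule on 8: fresh world w1, w0Rw1]
10. ¬(a ∧ c), w1   [¬◇-rule on 4 via w0Rw1]
11. a ∧ ¬(b ∨ a), w1   [□-rule on 6 via w0Rw1]
12. a, w1   [∧-rule on 11]
13. ¬(b ∨ a), w1   [∧-rule on 11]
14. ¬b, w1   [¬∨-rule on 13]
15. ¬a, w1   [¬∨-rule on 13]
Accessibility: w0Rw1
Branch closes: a and ¬a both at w1.
All branches of the negation close; one closing branch shown above.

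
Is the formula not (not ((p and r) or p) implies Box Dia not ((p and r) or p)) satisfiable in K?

Yes, satisfiable

1. not (not ((p and r) or p) implies Box Dia not ((p and r) or p)), w0
2. not ((p and r) or p), w0
3. not Box Dia not ((p and r) or p), w0
4. not (p and r), w0
5. not p, w0
6. not r, w0
7. not Dia not ((p and r) or p), w1
Accessibility: w0Rw1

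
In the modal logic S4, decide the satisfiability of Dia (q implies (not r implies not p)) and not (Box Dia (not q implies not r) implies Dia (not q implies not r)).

No, unsatisfiable

1. Dia (q implies (not r implies not p)) and not (Box Dia (not q implies not r) implies Dia (not q implies not r)), u
2. Dia (q implies (not r implies not p)), u   [and-rule on 1]
3. not (Box Dia (not q implies not r) implies Dia (not q implies not r)), u   [and-rule on 1]
4. Box Dia (not q implies not r), u   [neg-implies-rule on 3]
5. not Dia (not q implies not r), u   [neg-implies-rule on 3]
6. Dia (not q implies not r), u   [Box-rule on 4 via uRu]
7. not (not q implies not r), u   [neg-Dia-rule on 5 via uRu]
8. not q, u   [neg-implies-rule on 7]
9. r, u   [neg-implies-rule on 7]
10. q implies (not r implies not p), v   [Dia-rule on 2: fresh world v, uRv]
11. Dia (not q implies not r), v   [Box-rule on 4 via uRv]
12. not (not q implies not r), v   [neg-Dia-rule on 5 via uRv]
13. not q, v   [neg-implies-rule on 12]
14. r, v   [neg-implies-rule on 12]
15. not r implies not p, v   [implies-rule on 10 (branches; this branch)]
16. not p, v   [implies-rule on 15 (branches; this branch)]
17. not q implies not r, w   [Dia-rule on 6: fresh world w, uRw]
18. Dia (not q implies not r), w   [Box-rule on 4 via uRw]
19. not (not q implies not r), w   [neg-Dia-rule on 5 via uRw]
20. not q, w   [neg-implies-rule on 19]
21. r, w   [neg-implies-rule on 19]
22. not r, w   [implies-rule on 17 (branches; this branch)]
Accessibility: uRu, uRv, uRw, vRv, wRw
Branch closes: r and not r both at w.
(One branch shown.) All branches close.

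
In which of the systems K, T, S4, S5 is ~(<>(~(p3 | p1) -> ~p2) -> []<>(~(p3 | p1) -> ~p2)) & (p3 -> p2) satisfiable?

K, T, S4

S4-tableau for the formula:
1. ~(<>(~(p3 | p1) -> ~p2) -> []<>(~(p3 | p1) -> ~p2)) & (p3 -> p2), u
2. ~(<>(~(p3 | p1) -> ~p2) -> []<>(~(p3 | p1) -> ~p2)), u
3. p3 -> p2, u
4. <>(~(p3 | p1) -> ~p2), u
5. ~[]<>(~(p3 | p1) -> ~p2), u
6. p2, u
7. ~(p3 | p1) -> ~p2, v
8. ~p2, v
9. ~<>(~(p3 | p1) -> ~p2), w
10. ~(~(p3 | p1) -> ~p2), w
11. ~(p3 | p1), w
12. p2, w
13. ~p3, w
14. ~p1, w
Accessibility: uRu, uRv, uRw, vRv, wRw
Complete open branch: satisfiable in S4, hence also in K, T (this S4-model is also a K-model and a T-model).
S5-tableau for the formula:
1. ~(<>(~(p3 | p1) -> ~p2) -> []<>(~(p3 | p1) -> ~p2)) & (p3 -> p2), u
2. ~(<>(~(p3 | p1) -> ~p2) -> []<>(~(p3 | p1) -> ~p2)), u
3. p3 -> p2, u
4. <>(~(p3 | p1) -> ~p2), u
5. ~[]<>(~(p3 | p1) -> ~p2), u
6. p2, u
7. ~(p3 | p1) -> ~p2, v
8. p3 | p1, v
9. p1, v
10. ~<>(~(p3 | p1) -> ~p2), w
11. ~(~(p3 | p1) -> ~p2), u
12. ~(p3 | p1), u
13. ~p3, u
14. ~p1, u
15. ~(~(p3 | p1) -> ~p2), v
16. ~(p3 | p1), v
17. p2, v
18. ~p3, v
19. ~p1, v
Accessibility: uRu, uRv, uRw, vRu, vRv, vRw, wRu, wRv, wRw
Branch closes: p1 and ~p1 both at v.
Every branch closes (one shown): unsatisfiable in S5.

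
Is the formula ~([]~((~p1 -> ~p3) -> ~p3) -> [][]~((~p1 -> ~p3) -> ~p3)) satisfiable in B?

1. ~([]~((~p1 -> ~p3) -> ~p3) -> [][]~((~p1 -> ~p3) -> ~p3)), w0
2. []~((~p1 -> ~p3) -> ~p3), w0
3. ~[][]~((~p1 -> ~p3) -> ~p3), w0
4. ~((~p1 -> ~p3) -> ~p3), w0
5. ~p1 -> ~p3, w0
6. p3, w0
7. p1, w0
8. ~[]~((~p1 -> ~p3) -> ~p3), w1
9. ~((~p1 -> ~p3) -> ~p3), w1
10. ~p1 -> ~p3, w1
11. p3, w1
12. p1, w1
13. (~p1 -> ~p3) -> ~p3, w2
14. ~p3, w2
Accessibility: w0Rw0, w0Rw1, w1Rw0, w1Rw1, w1Rw2, w2Rw1, w2Rw2

Yes, satisfiable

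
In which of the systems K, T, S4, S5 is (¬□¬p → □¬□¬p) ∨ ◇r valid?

S5

S4-tableau for the negation ¬((¬□¬p → □¬□¬p) ∨ ◇r):
1. ¬((¬□¬p → □¬□¬p) ∨ ◇r), u
2. ¬(¬□¬p → □¬□¬p), u   [¬∨-rule on 1]
3. ¬◇r, u   [¬∨-rule on 1]
4. ¬□¬p, u   [¬→-rule on 2]
5. ¬□¬□¬p, u   [¬→-rule on 2]
6. ¬r, u   [¬◇-rule on 3 via uRu]
7. p, v   [¬□-rule on 4: fresh world v, uRv]
8. ¬r, v   [¬◇-rule on 3 via uRv]
9. □¬p, w   [¬□-rule on 5: fresh world w, uRw]
10. ¬r, w   [¬◇-rule on 3 via uRw]
11. ¬p, w   [□-rule on 9 via wRw]
Accessibility: uRu, uRv, uRw, vRv, wRw
Complete open branch: countermodel on an S4-frame, so not valid in S4, nor in K, T (the same frame is also a K-frame and a T-frame).
S5-tableau for the negation ¬((¬□¬p → □¬□¬p) ∨ ◇r):
1. ¬((¬□¬p → □¬□¬p) ∨ ◇r), u
2. ¬(¬□¬p → □¬□¬p), u   [¬∨-rule on 1]
3. ¬◇r, u   [¬∨-rule on 1]
4. ¬□¬p, u   [¬→-rule on 2]
5. ¬□¬□¬p, u   [¬→-rule on 2]
6. ¬r, u   [¬◇-rule on 3 via uRu]
7. p, v   [¬□-rule on 4: fresh world v, uRv]
8. ¬r, v   [¬◇-rule on 3 via uRv]
9. □¬p, w   [¬□-rule on 5: fresh world w, uRw]
10. ¬r, w   [¬◇-rule on 3 via uRw]
11. ¬p, u   [□-rule on 9 via wRu]
12. ¬p, v   [□-rule on 9 via wRv]
Accessibility: uRu, uRv, uRw, vRu, vRv, vRw, wRu, wRv, wRw
Branch closes: p and ¬p both at v.
Every branch closes (one shown): valid in S5.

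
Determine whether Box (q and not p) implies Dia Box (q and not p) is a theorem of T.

Yes, valid

Tableau for the negation not (Box (q and not p) implies Dia Box (q and not p)):
1. not (Box (q and not p) implies Dia Box (q and not p)), u
2. Box (q and not p), u
3. not Dia Box (q and not p), u
4. q and not p, u
5. q, u
6. not p, u
7. not Box (q and not p), u
8. not (q and not p), v
9. q and not p, v
10. q, v
11. not p, v
12. not Box (q and not p), v
13. p, v
Accessibility: uRu, uRv, vRv
Branch closes: p and not p both at v.
All branches of the negation close; one closing branch shown above.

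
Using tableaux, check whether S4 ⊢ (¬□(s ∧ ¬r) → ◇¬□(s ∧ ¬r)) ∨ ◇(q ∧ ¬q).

Tableau for the negation ¬((¬□(s ∧ ¬r) → ◇¬□(s ∧ ¬r)) ∨ ◇(q ∧ ¬q)):
1. ¬((¬□(s ∧ ¬r) → ◇¬□(s ∧ ¬r)) ∨ ◇(q ∧ ¬q)), 0
2. ¬(¬□(s ∧ ¬r) → ◇¬□(s ∧ ¬r)), 0
3. ¬◇(q ∧ ¬q), 0
4. ¬□(s ∧ ¬r), 0
5. ¬◇¬□(s ∧ ¬r), 0
6. ¬(q ∧ ¬q), 0
7. □(s ∧ ¬r), 0
8. s ∧ ¬r, 0
9. s, 0
10. ¬r, 0
11. q, 0
12. ¬(s ∧ ¬r), 1
13. ¬(q ∧ ¬q), 1
14. □(s ∧ ¬r), 1
15. s ∧ ¬r, 1
16. s, 1
17. ¬r, 1
18. r, 1
Accessibility: 0R0, 0R1, 1R1
Branch closes: r and ¬r both at 1.
Every branch of the negation's tableau closes; the branch above is one of them.

Valid in S4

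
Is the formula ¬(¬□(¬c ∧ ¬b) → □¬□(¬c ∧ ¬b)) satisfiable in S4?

1. ¬(¬□(¬c ∧ ¬b) → □¬□(¬c ∧ ¬b)), w0
2. ¬□(¬c ∧ ¬b), w0   [¬→-rule on 1]
3. ¬□¬□(¬c ∧ ¬b), w0   [¬→-rule on 1]
4. ¬(¬c ∧ ¬b), w1   [¬□-rule on 2: fresh world w1, w0Rw1]
5. b, w1   [¬∧-rule on 4 (branches; this branch)]
6. □(¬c ∧ ¬b), w2   [¬□-rule on 3: fresh world w2, w0Rw2]
7. ¬c ∧ ¬b, w2   [□-rule on 6 via w2Rw2]
8. ¬c, w2   [∧-rule on 7]
9. ¬b, w2   [∧-rule on 7]
Accessibility: w0Rw0, w0Rw1, w0Rw2, w1Rw1, w2Rw2

Yes, satisfiable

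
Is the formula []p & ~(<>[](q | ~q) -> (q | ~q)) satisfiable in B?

1. []p & ~(<>[](q | ~q) -> (q | ~q)), w0
2. []p, w0   [&-rule on 1]
3. ~(<>[](q | ~q) -> (q | ~q)), w0   [&-rule on 1]
4. <>[](q | ~q), w0   [~->-rule on 3]
5. ~(q | ~q), w0   [~->-rule on 3]
6. ~q, w0   [~|-rule on 5]
7. q, w0   [~|-rule on 5]
Accessibility: w0Rw0
Branch closes: q and ~q both at w0.
All branches of the tableau close; one closing branch shown above.

No, unsatisfiable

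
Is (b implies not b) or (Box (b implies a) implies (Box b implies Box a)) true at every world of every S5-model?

Tableau for the negation not ((b implies not b) or (Box (b implies a) implies (Box b implies Box a))):
1. not ((b implies not b) or (Box (b implies a) implies (Box b implies Box a))), w0
2. not (b implies not b), w0   [neg-or-rule on 1]
3. not (Box (b implies a) implies (Box b implies Box a)), w0   [neg-or-rule on 1]
4. b, w0   [neg-implies-rule on 2]
5. Box (b implies a), w0   [neg-implies-rule on 3]
6. not (Box b implies Box a), w0   [neg-implies-rule on 3]
7. Box b, w0   [neg-implies-rule on 6]
8. not Box a, w0   [neg-implies-rule on 6]
9. b implies a, w0   [Box-rule on 5 via w0Rw0]
10. a, w0   [implies-rule on 9 (branches; this branch)]
11. not a, w1   [neg-Box-rule on 8: fresh world w1, w0Rw1]
12. b implies a, w1   [Box-rule on 5 via w0Rw1]
13. b, w1   [Box-rule on 7 via w0Rw1]
14. a, w1   [implies-rule on 12 (branches; this branch)]
Accessibility: w0Rw0, w0Rw1, w1Rw0, w1Rw1
Branch closes: a and not a both at w1.
All branches of the negation close; one closing branch shown above.

Valid in S5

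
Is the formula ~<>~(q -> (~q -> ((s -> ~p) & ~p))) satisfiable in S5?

Satisfiable (open branch found)

1. ~<>~(q -> (~q -> ((s -> ~p) & ~p))), w0
2. q -> (~q -> ((s -> ~p) & ~p)), w0
3. ~q -> ((s -> ~p) & ~p), w0
4. (s -> ~p) & ~p, w0
5. s -> ~p, w0
6. ~p, w0
Accessibility: w0Rw0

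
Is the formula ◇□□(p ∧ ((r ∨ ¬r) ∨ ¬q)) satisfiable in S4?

Satisfiable (open branch found)

1. ◇□□(p ∧ ((r ∨ ¬r) ∨ ¬q)), u
2. □□(p ∧ ((r ∨ ¬r) ∨ ¬q)), v
3. □(p ∧ ((r ∨ ¬r) ∨ ¬q)), v
4. p ∧ ((r ∨ ¬r) ∨ ¬q), v
5. p, v
6. (r ∨ ¬r) ∨ ¬q, v
7. ¬q, v
Accessibility: uRu, uRv, vRv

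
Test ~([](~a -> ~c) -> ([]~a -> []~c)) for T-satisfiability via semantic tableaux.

Unsatisfiable

1. ~([](~a -> ~c) -> ([]~a -> []~c)), w0
2. [](~a -> ~c), w0   [~->-rule on 1]
3. ~([]~a -> []~c), w0   [~->-rule on 1]
4. []~a, w0   [~->-rule on 3]
5. ~[]~c, w0   [~->-rule on 3]
6. ~a -> ~c, w0   [[]-rule on 2 via w0Rw0]
7. ~a, w0   [[]-rule on 4 via w0Rw0]
8. ~c, w0   [->-rule on 6 (branches; this branch)]
9. c, w1   [~[]-rule on 5: fresh world w1, w0Rw1]
10. ~a -> ~c, w1   [[]-rule on 2 via w0Rw1]
11. ~a, w1   [[]-rule on 4 via w0Rw1]
12. ~c, w1   [->-rule on 10 (branches; this branch)]
Accessibility: w0Rw0, w0Rw1, w1Rw1
Branch closes: c and ~c both at w1.
Every branch closes; the branch above is one of them.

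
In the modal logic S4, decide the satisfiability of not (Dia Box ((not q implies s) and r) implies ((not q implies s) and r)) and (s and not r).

Satisfiable (open branch found)

1. not (Dia Box ((not q implies s) and r) implies ((not q implies s) and r)) and (s and not r), 0
2. not (Dia Box ((not q implies s) and r) implies ((not q implies s) and r)), 0   [and-rule on 1]
3. s and not r, 0   [and-rule on 1]
4. Dia Box ((not q implies s) and r), 0   [neg-implies-rule on 2]
5. not ((not q implies s) and r), 0   [neg-implies-rule on 2]
6. s, 0   [and-rule on 3]
7. not r, 0   [and-rule on 3]
8. Box ((not q implies s) and r), 1   [Dia-rule on 4: fresh world 1, 0R1]
9. (not q implies s) and r, 1   [Box-rule on 8 via 1R1]
10. not q implies s, 1   [and-rule on 9]
11. r, 1   [and-rule on 9]
12. s, 1   [implies-rule on 10 (branches; this branch)]
Accessibility: 0R0, 0R1, 1R1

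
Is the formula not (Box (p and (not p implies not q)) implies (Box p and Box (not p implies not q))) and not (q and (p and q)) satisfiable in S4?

No, unsatisfiable

1. not (Box (p and (not p implies not q)) implies (Box p and Box (not p implies not q))) and not (q and (p and q)), 0
2. not (Box (p and (not p implies not q)) implies (Box p and Box (not p implies not q))), 0
3. not (q and (p and q)), 0
4. Box (p and (not p implies not q)), 0
5. not (Box p and Box (not p implies not q)), 0
6. p and (not p implies not q), 0
7. p, 0
8. not p implies not q, 0
9. not (p and q), 0
10. not Box (not p implies not q), 0
11. not q, 0
12. not (not p implies not q), 1
13. not p, 1
14. q, 1
15. p and (not p implies not q), 1
16. p, 1
17. not p implies not q, 1
Accessibility: 0R0, 0R1, 1R1
Branch closes: p and not p both at 1.
(One branch shown.) All branches close.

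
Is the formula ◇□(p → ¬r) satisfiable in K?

Yes, satisfiable

1. ◇□(p → ¬r), w0
2. □(p → ¬r), w1
Accessibility: w0Rw1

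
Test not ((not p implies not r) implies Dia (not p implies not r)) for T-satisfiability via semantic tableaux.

1. not ((not p implies not r) implies Dia (not p implies not r)), 0
2. not p implies not r, 0
3. not Dia (not p implies not r), 0
4. not (not p implies not r), 0
5. not p, 0
6. r, 0
7. not r, 0
Accessibility: 0R0
Branch closes: r and not r both at 0.
All branches of the tableau close; one closing branch shown above.

Unsatisfiable (every branch closes)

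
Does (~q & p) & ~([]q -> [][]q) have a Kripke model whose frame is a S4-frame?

Unsatisfiable (every branch closes)

1. (~q & p) & ~([]q -> [][]q), u
2. ~q & p, u
3. ~([]q -> [][]q), u
4. ~q, u
5. p, u
6. []q, u
7. ~[][]q, u
8. q, u
Accessibility: uRu
Branch closes: q and ~q both at u.
Every branch closes; the branch above is one of them.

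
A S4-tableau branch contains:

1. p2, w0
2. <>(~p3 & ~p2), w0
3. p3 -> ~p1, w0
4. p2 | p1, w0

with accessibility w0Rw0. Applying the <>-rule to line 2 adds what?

a fresh world w1 with w0Rw1, and ~p3 & ~p2 at w1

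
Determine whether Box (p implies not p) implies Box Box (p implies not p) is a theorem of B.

Not valid

Tableau for the negation not (Box (p implies not p) implies Box Box (p implies not p)):
1. not (Box (p implies not p) implies Box Box (p implies not p)), w0
2. Box (p implies not p), w0
3. not Box Box (p implies not p), w0
4. p implies not p, w0
5. not p, w0
6. not Box (p implies not p), w1
7. p implies not p, w1
8. not p, w1
9. not (p implies not p), w2
10. p, w2
Accessibility: w0Rw0, w0Rw1, w1Rw0, w1Rw1, w1Rw2, w2Rw1, w2Rw2
The negation has an open branch (countermodel exists).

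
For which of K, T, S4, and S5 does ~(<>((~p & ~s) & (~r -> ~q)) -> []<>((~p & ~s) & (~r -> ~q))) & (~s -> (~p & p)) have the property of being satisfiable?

K, T, S4

S5-tableau for the formula:
1. ~(<>((~p & ~s) & (~r -> ~q)) -> []<>((~p & ~s) & (~r -> ~q))) & (~s -> (~p & p)), 0
2. ~(<>((~p & ~s) & (~r -> ~q)) -> []<>((~p & ~s) & (~r -> ~q))), 0   [&-rule on 1]
3. ~s -> (~p & p), 0   [&-rule on 1]
4. <>((~p & ~s) & (~r -> ~q)), 0   [~->-rule on 2]
5. ~[]<>((~p & ~s) & (~r -> ~q)), 0   [~->-rule on 2]
6. s, 0   [->-rule on 3 (branches; this branch)]
7. (~p & ~s) & (~r -> ~q), 1   [<>-rule on 4: fresh world 1, 0R1]
8. ~p & ~s, 1   [&-rule on 7]
9. ~r -> ~q, 1   [&-rule on 7]
10. ~p, 1   [&-rule on 8]
11. ~s, 1   [&-rule on 8]
12. ~q, 1   [->-rule on 9 (branches; this branch)]
13. ~<>((~p & ~s) & (~r -> ~q)), 2   [~[]-rule on 5: fresh world 2, 0R2]
14. ~((~p & ~s) & (~r -> ~q)), 0   [~<>-rule on 13 via 2R0]
15. ~((~p & ~s) & (~r -> ~q)), 1   [~<>-rule on 13 via 2R1]
16. ~((~p & ~s) & (~r -> ~q)), 2   [~<>-rule on 13 via 2R2]
17. ~(~r -> ~q), 0   [~&-rule on 14 (branches; this branch)]
18. ~r, 0   [~->-rule on 17]
19. q, 0   [~->-rule on 17]
20. ~(~p & ~s), 1   [~&-rule on 15 (branches; this branch)]
21. ~(~r -> ~q), 2   [~&-rule on 16 (branches; this branch)]
22. ~r, 2   [~->-rule on 21]
23. q, 2   [~->-rule on 21]
24. s, 1   [~&-rule on 20 (branches; this branch)]
Accessibility: 0R0, 0R1, 0R2, 1R0, 1R1, 1R2, 2R0, 2R1, 2R2
Branch closes: s and ~s both at 1.
Every branch closes (one shown): unsatisfiable in S5.
S4-tableau for the formula:
1. ~(<>((~p & ~s) & (~r -> ~q)) -> []<>((~p & ~s) & (~r -> ~q))) & (~s -> (~p & p)), 0
2. ~(<>((~p & ~s) & (~r -> ~q)) -> []<>((~p & ~s) & (~r -> ~q))), 0   [&-rule on 1]
3. ~s -> (~p & p), 0   [&-rule on 1]
4. <>((~p & ~s) & (~r -> ~q)), 0   [~->-rule on 2]
5. ~[]<>((~p & ~s) & (~r -> ~q)), 0   [~->-rule on 2]
6. s, 0   [->-rule on 3 (branches; this branch)]
7. (~p & ~s) & (~r -> ~q), 1   [<>-rule on 4: fresh world 1, 0R1]
8. ~p & ~s, 1   [&-rule on 7]
9. ~r -> ~q, 1   [&-rule on 7]
10. ~p, 1   [&-rule on 8]
11. ~s, 1   [&-rule on 8]
12. ~q, 1   [->-rule on 9 (branches; this branch)]
13. ~<>((~p & ~s) & (~r -> ~q)), 2   [~[]-rule on 5: fresh world 2, 0R2]
14. ~((~p & ~s) & (~r -> ~q)), 2   [~<>-rule on 13 via 2R2]
15. ~(~r -> ~q), 2   [~&-rule on 14 (branches; this branch)]
16. ~r, 2   [~->-rule on 15]
17. q, 2   [~->-rule on 15]
Accessibility: 0R0, 0R1, 0R2, 1R1, 2R2
Complete open branch: satisfiable in S4, hence also in K, T (this S4-model is also a K-model and a T-model).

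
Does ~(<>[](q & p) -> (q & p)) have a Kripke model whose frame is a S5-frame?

1. ~(<>[](q & p) -> (q & p)), w0
2. <>[](q & p), w0
3. ~(q & p), w0
4. ~p, w0
5. [](q & p), w1
6. q & p, w0
7. q, w0
8. p, w0
Accessibility: w0Rw0, w0Rw1, w1Rw0, w1Rw1
Branch closes: p and ~p both at w0.
(One branch shown.) All branches close.

No, unsatisfiable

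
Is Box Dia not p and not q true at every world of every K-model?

No, not valid

Tableau for the negation not (Box Dia not p and not q):
1. not (Box Dia not p and not q), u
2. q, u
The negation has an open branch (countermodel exists).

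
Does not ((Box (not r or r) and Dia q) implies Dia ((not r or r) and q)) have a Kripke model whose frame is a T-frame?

Unsatisfiable (every branch closes)

1. not ((Box (not r or r) and Dia q) implies Dia ((not r or r) and q)), 0
2. Box (not r or r) and Dia q, 0   [neg-implies-rule on 1]
3. not Dia ((not r or r) and q), 0   [neg-implies-rule on 1]
4. Box (not r or r), 0   [and-rule on 2]
5. Dia q, 0   [and-rule on 2]
6. not ((not r or r) and q), 0   [neg-Dia-rule on 3 via 0R0]
7. not r or r, 0   [Box-rule on 4 via 0R0]
8. not q, 0   [neg-and-rule on 6 (branches; this branch)]
9. r, 0   [or-rule on 7 (branches; this branch)]
10. q, 1   [Dia-rule on 5: fresh world 1, 0R1]
11. not ((not r or r) and q), 1   [neg-Dia-rule on 3 via 0R1]
12. not r or r, 1   [Box-rule on 4 via 0R1]
13. not (not r or r), 1   [neg-and-rule on 11 (branches; this branch)]
14. r, 1   [neg-or-rule on 13]
15. not r, 1   [neg-or-rule on 13]
Accessibility: 0R0, 0R1, 1R1
Branch closes: r and not r both at 1.
(One branch shown.) All branches close.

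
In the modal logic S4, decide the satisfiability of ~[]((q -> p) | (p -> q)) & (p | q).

1. ~[]((q -> p) | (p -> q)) & (p | q), 0
2. ~[]((q -> p) | (p -> q)), 0
3. p | q, 0
4. q, 0
5. ~((q -> p) | (p -> q)), 1
6. ~(q -> p), 1
7. ~(p -> q), 1
8. q, 1
9. ~p, 1
10. p, 1
11. ~q, 1
Accessibility: 0R0, 0R1, 1R1
Branch closes: p and ~p both at 1.
(One branch shown.) All branches close.

No, unsatisfiable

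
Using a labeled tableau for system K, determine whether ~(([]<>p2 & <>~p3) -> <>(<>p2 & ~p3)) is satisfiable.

1. ~(([]<>p2 & <>~p3) -> <>(<>p2 & ~p3)), 0
2. []<>p2 & <>~p3, 0
3. ~<>(<>p2 & ~p3), 0
4. []<>p2, 0
5. <>~p3, 0
6. ~p3, 1
7. ~(<>p2 & ~p3), 1
8. <>p2, 1
9. ~<>p2, 1
10. p2, 2
11. ~p2, 2
Accessibility: 0R1, 1R2
Branch closes: p2 and ~p2 both at 2.
(One branch shown.) All branches close.

Unsatisfiable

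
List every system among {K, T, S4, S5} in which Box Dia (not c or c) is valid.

T, S4, S5

K-tableau for the negation not Box Dia (not c or c):
1. not Box Dia (not c or c), w0
2. not Dia (not c or c), w1
Accessibility: w0Rw1
Complete open branch: countermodel on a K-frame, so not valid in K.
T-tableau for the negation not Box Dia (not c or c):
1. not Box Dia (not c or c), w0
2. not Dia (not c or c), w1
3. not (not c or c), w1
4. c, w1
5. not c, w1
Accessibility: w0Rw0, w0Rw1, w1Rw1
Branch closes: c and not c both at w1.
Every branch closes (one shown): valid in T, hence also in S4, S5 (every theorem of T is a theorem of S4 and S5).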